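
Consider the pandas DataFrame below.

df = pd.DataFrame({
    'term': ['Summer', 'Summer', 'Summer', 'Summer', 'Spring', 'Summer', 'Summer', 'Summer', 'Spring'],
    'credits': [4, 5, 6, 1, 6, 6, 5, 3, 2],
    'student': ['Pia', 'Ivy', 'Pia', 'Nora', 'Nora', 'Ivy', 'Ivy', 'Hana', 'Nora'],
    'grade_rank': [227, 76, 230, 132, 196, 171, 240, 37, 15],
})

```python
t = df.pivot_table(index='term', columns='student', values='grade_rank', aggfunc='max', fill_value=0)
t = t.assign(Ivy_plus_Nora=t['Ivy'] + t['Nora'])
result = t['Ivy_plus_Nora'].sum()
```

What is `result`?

568

pivot: rows=term, cols=student, max(grade_rank):
student  Hana  Ivy  Nora  Pia
term                         
Spring      0    0   196    0
Summer     37  240   132  230
add column Ivy_plus_Nora = t['Ivy'] + t['Nora']:
student  Hana  Ivy  Nora  Pia  Ivy_plus_Nora
term                                        
Spring      0    0   196    0            196
Summer     37  240   132  230            372
The sum of column 'Ivy_plus_Nora' is 568.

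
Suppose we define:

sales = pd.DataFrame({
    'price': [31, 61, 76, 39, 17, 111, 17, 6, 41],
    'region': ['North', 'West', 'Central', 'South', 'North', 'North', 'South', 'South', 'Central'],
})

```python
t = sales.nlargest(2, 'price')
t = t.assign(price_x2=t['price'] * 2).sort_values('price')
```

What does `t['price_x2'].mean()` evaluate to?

187.0

take 2 rows with largest price:
   price   region
5    111    North
2     76  Central
add column price_x2 = t['price'] * 2:
   price   region  price_x2
5    111    North       222
2     76  Central       152
sort by price:
   price   region  price_x2
2     76  Central       152
5    111    North       222
The mean of column 'price_x2' is 187.0.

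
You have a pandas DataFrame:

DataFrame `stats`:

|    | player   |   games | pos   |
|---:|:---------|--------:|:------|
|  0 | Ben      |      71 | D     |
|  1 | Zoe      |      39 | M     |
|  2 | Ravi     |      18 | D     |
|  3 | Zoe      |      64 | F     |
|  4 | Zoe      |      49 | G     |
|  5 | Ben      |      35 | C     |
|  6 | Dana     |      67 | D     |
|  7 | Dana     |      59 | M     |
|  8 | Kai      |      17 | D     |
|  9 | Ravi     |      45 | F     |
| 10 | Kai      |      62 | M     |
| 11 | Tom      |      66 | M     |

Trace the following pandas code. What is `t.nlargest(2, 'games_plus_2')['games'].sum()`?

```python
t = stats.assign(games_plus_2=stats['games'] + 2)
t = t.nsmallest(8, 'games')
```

add column games_plus_2 = stats['games'] + 2:
   player  games pos  games_plus_2
0     Ben     71   D            73
1     Zoe     39   M            41
2    Ravi     18   D            20
3     Zoe     64   F            66
4     Zoe     49   G            51
5     Ben     35   C            37
6    Dana     67   D            69
7    Dana     59   M            61
8     Kai     17   D            19
9    Ravi     45   F            47
10    Kai     62   M            64
11    Tom     66   M            68
take 8 rows with smallest games:
   player  games pos  games_plus_2
8     Kai     17   D            19
2    Ravi     18   D            20
5     Ben     35   C            37
1     Zoe     39   M            41
9    Ravi     45   F            47
4     Zoe     49   G            51
7    Dana     59   M            61
10    Kai     62   M            64
take 2 rows with largest games_plus_2:
   player  games pos  games_plus_2
10    Kai     62   M            64
7    Dana     59   M            61

121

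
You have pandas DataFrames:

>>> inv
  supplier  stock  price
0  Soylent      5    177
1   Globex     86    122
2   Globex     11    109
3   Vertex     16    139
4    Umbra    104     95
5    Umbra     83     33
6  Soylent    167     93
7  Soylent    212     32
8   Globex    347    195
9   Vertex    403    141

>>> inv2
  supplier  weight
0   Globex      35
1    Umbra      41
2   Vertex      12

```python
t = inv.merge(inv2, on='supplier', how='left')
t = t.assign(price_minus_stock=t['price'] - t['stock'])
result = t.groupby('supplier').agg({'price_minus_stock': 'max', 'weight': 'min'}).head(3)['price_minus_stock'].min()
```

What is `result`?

-9

merge on 'supplier' (how='left') → 10 rows:
  supplier  stock  price  weight
0  Soylent      5    177     NaN
1   Globex     86    122    35.0
2   Globex     11    109    35.0
3   Vertex     16    139    12.0
4    Umbra    104     95    41.0
5    Umbra     83     33    41.0
6  Soylent    167     93     NaN
7  Soylent    212     32     NaN
8   Globex    347    195    35.0
9   Vertex    403    141    12.0
add column price_minus_stock = t['price'] - t['stock']:
  supplier  stock  price  weight  price_minus_stock
0  Soylent      5    177     NaN                172
1   Globex     86    122    35.0                 36
2   Globex     11    109    35.0                 98
3   Vertex     16    139    12.0                123
4    Umbra    104     95    41.0                 -9
5    Umbra     83     33    41.0                -50
6  Soylent    167     93     NaN                -74
7  Soylent    212     32     NaN               -180
8   Globex    347    195    35.0               -152
9   Vertex    403    141    12.0               -262
group by supplier: max(price_minus_stock), min(weight):
          price_minus_stock  weight
supplier                           
Globex                   98    35.0
Soylent                 172     NaN
Umbra                    -9    41.0
Vertex                  123    12.0
take first 3 rows:
          price_minus_stock  weight
supplier                           
Globex                   98    35.0
Soylent                 172     NaN
Umbra                    -9    41.0
Hence -9.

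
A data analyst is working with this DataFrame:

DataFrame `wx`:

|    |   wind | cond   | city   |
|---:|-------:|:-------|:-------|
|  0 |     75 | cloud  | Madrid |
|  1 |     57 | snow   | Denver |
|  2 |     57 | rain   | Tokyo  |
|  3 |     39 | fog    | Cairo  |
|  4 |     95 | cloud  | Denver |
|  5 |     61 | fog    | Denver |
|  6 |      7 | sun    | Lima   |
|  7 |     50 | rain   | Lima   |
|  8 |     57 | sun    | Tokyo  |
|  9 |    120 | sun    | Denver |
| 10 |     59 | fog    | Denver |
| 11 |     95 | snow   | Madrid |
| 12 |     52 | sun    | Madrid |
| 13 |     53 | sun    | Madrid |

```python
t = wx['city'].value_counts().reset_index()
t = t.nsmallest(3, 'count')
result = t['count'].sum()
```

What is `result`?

5

value_counts of city:
city
Denver    5
Madrid    4
Tokyo     2
Lima      2
Cairo     1
Name: count, dtype: int64
reset_index():
     city  count
0  Denver      5
1  Madrid      4
2   Tokyo      2
3    Lima      2
4   Cairo      1
take 3 rows with smallest count:
    city  count
4  Cairo      1
2  Tokyo      2
3   Lima      2
Then the sum of column 'count': 5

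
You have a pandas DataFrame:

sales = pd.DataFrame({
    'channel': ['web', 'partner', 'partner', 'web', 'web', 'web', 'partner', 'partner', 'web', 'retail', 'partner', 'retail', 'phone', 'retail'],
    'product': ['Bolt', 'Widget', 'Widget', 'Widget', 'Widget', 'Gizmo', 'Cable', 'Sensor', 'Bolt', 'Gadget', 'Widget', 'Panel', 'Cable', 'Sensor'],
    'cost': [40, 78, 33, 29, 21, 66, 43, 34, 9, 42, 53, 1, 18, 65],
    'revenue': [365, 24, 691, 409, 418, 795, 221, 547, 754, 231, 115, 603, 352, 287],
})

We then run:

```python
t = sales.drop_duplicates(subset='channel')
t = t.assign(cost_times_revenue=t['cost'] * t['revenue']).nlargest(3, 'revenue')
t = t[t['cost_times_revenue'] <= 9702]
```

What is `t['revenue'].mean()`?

291.5

drop duplicate channel (keep=first):
    channel product  cost  revenue
0       web    Bolt    40      365
1   partner  Widget    78       24
9    retail  Gadget    42      231
12    phone   Cable    18      352
add column cost_times_revenue = t['cost'] * t['revenue']:
    channel product  cost  revenue  cost_times_revenue
0       web    Bolt    40      365               14600
1   partner  Widget    78       24                1872
9    retail  Gadget    42      231                9702
12    phone   Cable    18      352                6336
take 3 rows with largest revenue:
   channel product  cost  revenue  cost_times_revenue
0      web    Bolt    40      365               14600
12   phone   Cable    18      352                6336
9   retail  Gadget    42      231                9702
filter rows where cost_times_revenue <= 9702:
   channel product  cost  revenue  cost_times_revenue
12   phone   Cable    18      352                6336
9   retail  Gadget    42      231                9702
Hence 291.5.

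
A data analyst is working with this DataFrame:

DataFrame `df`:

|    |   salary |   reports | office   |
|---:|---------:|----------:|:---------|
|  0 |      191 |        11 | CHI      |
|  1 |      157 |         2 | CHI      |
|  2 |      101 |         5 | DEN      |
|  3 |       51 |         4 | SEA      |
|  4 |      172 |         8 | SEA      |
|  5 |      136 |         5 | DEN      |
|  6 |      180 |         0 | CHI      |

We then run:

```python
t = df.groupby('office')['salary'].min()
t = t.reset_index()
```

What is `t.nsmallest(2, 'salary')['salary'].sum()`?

152

group by office, min of salary:
office
CHI    157
DEN    101
SEA     51
Name: salary, dtype: int64
reset_index():
  office  salary
0    CHI     157
1    DEN     101
2    SEA      51
take 2 rows with smallest salary:
  office  salary
2    SEA      51
1    DEN     101
So sum() = 152.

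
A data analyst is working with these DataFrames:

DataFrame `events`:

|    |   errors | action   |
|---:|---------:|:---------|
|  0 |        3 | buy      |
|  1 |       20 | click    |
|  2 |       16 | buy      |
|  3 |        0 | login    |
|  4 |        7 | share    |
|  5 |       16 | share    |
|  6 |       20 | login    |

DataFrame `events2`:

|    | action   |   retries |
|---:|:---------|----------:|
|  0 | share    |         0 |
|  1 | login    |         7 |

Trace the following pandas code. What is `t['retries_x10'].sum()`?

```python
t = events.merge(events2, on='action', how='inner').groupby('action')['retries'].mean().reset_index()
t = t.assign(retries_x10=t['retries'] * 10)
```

merge on 'action' (how='inner') → 4 rows:
   errors action  retries
0       0  login        7
1       7  share        0
2      16  share        0
3      20  login        7
group by action, mean of retries:
action
login    7.0
share    0.0
Name: retries, dtype: float64
reset_index():
  action  retries
0  login      7.0
1  share      0.0
add column retries_x10 = t['retries'] * 10:
  action  retries  retries_x10
0  login      7.0         70.0
1  share      0.0          0.0
So sum() = 70.0.

70.0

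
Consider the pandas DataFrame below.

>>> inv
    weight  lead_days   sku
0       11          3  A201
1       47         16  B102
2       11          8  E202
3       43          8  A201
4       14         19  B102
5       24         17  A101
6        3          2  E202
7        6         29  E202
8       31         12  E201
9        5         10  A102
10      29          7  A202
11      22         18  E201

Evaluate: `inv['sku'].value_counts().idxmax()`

E202

value_counts of sku:
sku
E202    3
A201    2
B102    2
E201    2
A101    1
A102    1
A202    1
Name: count, dtype: int64
label with the largest value → E202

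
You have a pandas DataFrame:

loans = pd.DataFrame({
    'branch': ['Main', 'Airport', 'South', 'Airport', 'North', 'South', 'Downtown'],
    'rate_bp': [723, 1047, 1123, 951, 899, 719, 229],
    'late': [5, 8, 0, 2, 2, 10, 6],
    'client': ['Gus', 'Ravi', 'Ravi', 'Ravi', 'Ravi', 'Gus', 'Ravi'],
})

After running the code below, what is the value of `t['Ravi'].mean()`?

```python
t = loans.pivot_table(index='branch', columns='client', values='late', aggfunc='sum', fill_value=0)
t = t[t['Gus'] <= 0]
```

6.0

pivot: rows=branch, cols=client, sum(late):
client    Gus  Ravi
branch             
Airport     0    10
Downtown    0     6
Main        5     0
North       0     2
South      10     0
filter rows where Gus <= 0:
client    Gus  Ravi
branch             
Airport     0    10
Downtown    0     6
North       0     2
The mean of column 'Ravi' is 6.0.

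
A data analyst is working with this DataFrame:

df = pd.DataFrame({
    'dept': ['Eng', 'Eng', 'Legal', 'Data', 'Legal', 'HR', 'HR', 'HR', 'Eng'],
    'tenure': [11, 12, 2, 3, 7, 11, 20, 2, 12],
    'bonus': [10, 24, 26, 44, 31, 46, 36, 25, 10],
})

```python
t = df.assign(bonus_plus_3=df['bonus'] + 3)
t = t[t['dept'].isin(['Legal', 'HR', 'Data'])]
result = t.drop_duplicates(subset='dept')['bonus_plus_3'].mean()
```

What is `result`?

41.6666666667

add column bonus_plus_3 = df['bonus'] + 3:
    dept  tenure  bonus  bonus_plus_3
0    Eng      11     10            13
1    Eng      12     24            27
2  Legal       2     26            29
3   Data       3     44            47
4  Legal       7     31            34
5     HR      11     46            49
6     HR      20     36            39
7     HR       2     25            28
8    Eng      12     10            13
filter rows where dept in ['Legal', 'HR', 'Data']:
    dept  tenure  bonus  bonus_plus_3
2  Legal       2     26            29
3   Data       3     44            47
4  Legal       7     31            34
5     HR      11     46            49
6     HR      20     36            39
7     HR       2     25            28
drop duplicate dept (keep=first):
    dept  tenure  bonus  bonus_plus_3
2  Legal       2     26            29
3   Data       3     44            47
5     HR      11     46            49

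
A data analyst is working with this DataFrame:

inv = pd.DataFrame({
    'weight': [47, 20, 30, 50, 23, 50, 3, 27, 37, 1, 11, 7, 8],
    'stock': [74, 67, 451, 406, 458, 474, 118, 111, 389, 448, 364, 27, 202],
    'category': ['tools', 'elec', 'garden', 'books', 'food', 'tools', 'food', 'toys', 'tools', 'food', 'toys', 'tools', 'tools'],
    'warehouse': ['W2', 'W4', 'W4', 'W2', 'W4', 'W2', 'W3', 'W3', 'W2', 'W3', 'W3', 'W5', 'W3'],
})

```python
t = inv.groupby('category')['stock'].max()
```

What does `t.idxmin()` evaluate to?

group by category, max of stock:
category
books     406
elec       67
food      458
garden    451
tools     474
toys      364
Name: stock, dtype: int64
Reading off the label with the smallest value, we get elec.

elec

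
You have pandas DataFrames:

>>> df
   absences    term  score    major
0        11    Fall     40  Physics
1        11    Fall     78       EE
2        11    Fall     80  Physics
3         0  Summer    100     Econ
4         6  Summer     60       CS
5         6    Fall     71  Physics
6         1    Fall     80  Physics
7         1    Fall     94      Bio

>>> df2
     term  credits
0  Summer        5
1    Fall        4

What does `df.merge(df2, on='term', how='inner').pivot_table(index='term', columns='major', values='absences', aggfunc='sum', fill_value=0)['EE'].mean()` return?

5.5

merge on 'term' (how='inner') → 8 rows:
   absences    term  score    major  credits
0        11    Fall     40  Physics        4
1        11    Fall     78       EE        4
2        11    Fall     80  Physics        4
3         0  Summer    100     Econ        5
4         6  Summer     60       CS        5
5         6    Fall     71  Physics        4
6         1    Fall     80  Physics        4
7         1    Fall     94      Bio        4
pivot: rows=term, cols=major, sum(absences):
major   Bio  CS  EE  Econ  Physics
term                              
Fall      1   0  11     0       29
Summer    0   6   0     0        0
mean of column 'EE' → 5.5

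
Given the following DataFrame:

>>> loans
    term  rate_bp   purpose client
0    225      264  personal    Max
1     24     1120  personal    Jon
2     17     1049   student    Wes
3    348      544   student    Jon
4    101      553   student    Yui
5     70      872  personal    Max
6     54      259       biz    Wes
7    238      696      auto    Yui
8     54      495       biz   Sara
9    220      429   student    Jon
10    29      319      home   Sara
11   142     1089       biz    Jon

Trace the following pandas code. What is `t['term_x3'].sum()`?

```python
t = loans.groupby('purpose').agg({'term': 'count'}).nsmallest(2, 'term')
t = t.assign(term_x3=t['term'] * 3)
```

group by purpose, count of term:
          term
purpose       
auto         1
biz          3
home         1
personal     3
student      4
take 2 rows with smallest term:
         term
purpose      
auto        1
home        1
add column term_x3 = t['term'] * 3:
         term  term_x3
purpose               
auto        1        3
home        1        3
Then the sum of column 'term_x3': 6

6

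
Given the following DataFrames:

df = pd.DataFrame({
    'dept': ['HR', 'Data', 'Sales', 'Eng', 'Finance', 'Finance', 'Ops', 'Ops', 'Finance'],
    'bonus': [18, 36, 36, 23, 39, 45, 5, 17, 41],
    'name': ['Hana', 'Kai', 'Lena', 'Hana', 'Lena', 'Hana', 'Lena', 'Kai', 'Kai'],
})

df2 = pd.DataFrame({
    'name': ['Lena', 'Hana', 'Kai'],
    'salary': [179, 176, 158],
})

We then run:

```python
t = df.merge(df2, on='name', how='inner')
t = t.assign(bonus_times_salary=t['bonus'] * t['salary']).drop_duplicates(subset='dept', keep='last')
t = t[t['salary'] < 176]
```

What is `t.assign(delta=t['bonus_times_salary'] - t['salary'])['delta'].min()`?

merge on 'name' (how='inner') → 9 rows:
      dept  bonus  name  salary
0       HR     18  Hana     176
1     Data     36   Kai     158
2    Sales     36  Lena     179
3      Eng     23  Hana     176
4  Finance     39  Lena     179
5  Finance     45  Hana     176
6      Ops      5  Lena     179
7      Ops     17   Kai     158
8  Finance     41   Kai     158
add column bonus_times_salary = t['bonus'] * t['salary']:
      dept  bonus  name  salary  bonus_times_salary
0       HR     18  Hana     176                3168
1     Data     36   Kai     158                5688
2    Sales     36  Lena     179                6444
3      Eng     23  Hana     176                4048
4  Finance     39  Lena     179                6981
5  Finance     45  Hana     176                7920
6      Ops      5  Lena     179                 895
7      Ops     17   Kai     158                2686
8  Finance     41   Kai     158                6478
drop duplicate dept (keep=last):
      dept  bonus  name  salary  bonus_times_salary
0       HR     18  Hana     176                3168
1     Data     36   Kai     158                5688
2    Sales     36  Lena     179                6444
3      Eng     23  Hana     176                4048
7      Ops     17   Kai     158                2686
8  Finance     41   Kai     158                6478
filter rows where salary < 176:
      dept  bonus name  salary  bonus_times_salary
1     Data     36  Kai     158                5688
7      Ops     17  Kai     158                2686
8  Finance     41  Kai     158                6478
add column delta = t['bonus_times_salary'] - t['salary']:
      dept  bonus name  salary  bonus_times_salary  delta
1     Data     36  Kai     158                5688   5530
7      Ops     17  Kai     158                2686   2528
8  Finance     41  Kai     158                6478   6320

2528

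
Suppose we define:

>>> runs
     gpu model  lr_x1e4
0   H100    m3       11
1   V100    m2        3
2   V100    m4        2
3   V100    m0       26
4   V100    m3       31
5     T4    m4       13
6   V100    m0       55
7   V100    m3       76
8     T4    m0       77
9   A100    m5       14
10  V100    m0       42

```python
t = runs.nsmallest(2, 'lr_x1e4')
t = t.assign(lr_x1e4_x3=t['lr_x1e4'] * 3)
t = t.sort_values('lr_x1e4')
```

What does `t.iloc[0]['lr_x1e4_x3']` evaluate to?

6

take 2 rows with smallest lr_x1e4:
    gpu model  lr_x1e4
2  V100    m4        2
1  V100    m2        3
add column lr_x1e4_x3 = t['lr_x1e4'] * 3:
    gpu model  lr_x1e4  lr_x1e4_x3
2  V100    m4        2           6
1  V100    m2        3           9
sort by lr_x1e4:
    gpu model  lr_x1e4  lr_x1e4_x3
2  V100    m4        2           6
1  V100    m2        3           9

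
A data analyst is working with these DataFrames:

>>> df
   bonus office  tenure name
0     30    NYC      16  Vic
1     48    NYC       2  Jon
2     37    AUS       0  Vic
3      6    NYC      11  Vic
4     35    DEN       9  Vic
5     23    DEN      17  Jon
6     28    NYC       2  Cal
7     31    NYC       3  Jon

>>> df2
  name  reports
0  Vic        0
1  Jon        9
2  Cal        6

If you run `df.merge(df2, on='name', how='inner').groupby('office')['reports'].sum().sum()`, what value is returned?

merge on 'name' (how='inner') → 8 rows:
   bonus office  tenure name  reports
0     30    NYC      16  Vic        0
1     48    NYC       2  Jon        9
2     37    AUS       0  Vic        0
3      6    NYC      11  Vic        0
4     35    DEN       9  Vic        0
5     23    DEN      17  Jon        9
6     28    NYC       2  Cal        6
7     31    NYC       3  Jon        9
group by office, sum of reports:
office
AUS     0
DEN     9
NYC    24
Name: reports, dtype: int64

33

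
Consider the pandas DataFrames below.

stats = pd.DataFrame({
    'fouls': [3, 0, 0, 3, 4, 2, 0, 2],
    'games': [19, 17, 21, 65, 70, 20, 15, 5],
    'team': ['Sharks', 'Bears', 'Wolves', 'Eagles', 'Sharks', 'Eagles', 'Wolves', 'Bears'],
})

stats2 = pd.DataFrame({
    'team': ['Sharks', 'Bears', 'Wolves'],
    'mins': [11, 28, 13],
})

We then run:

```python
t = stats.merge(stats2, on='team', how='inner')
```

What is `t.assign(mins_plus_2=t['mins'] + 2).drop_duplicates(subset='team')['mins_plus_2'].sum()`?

merge on 'team' (how='inner') → 6 rows:
   fouls  games    team  mins
0      3     19  Sharks    11
1      0     17   Bears    28
2      0     21  Wolves    13
3      4     70  Sharks    11
4      0     15  Wolves    13
5      2      5   Bears    28
add column mins_plus_2 = t['mins'] + 2:
   fouls  games    team  mins  mins_plus_2
0      3     19  Sharks    11           13
1      0     17   Bears    28           30
2      0     21  Wolves    13           15
3      4     70  Sharks    11           13
4      0     15  Wolves    13           15
5      2      5   Bears    28           30
drop duplicate team (keep=first):
   fouls  games    team  mins  mins_plus_2
0      3     19  Sharks    11           13
1      0     17   Bears    28           30
2      0     21  Wolves    13           15
Reading off the sum of column 'mins_plus_2', we get 58.

58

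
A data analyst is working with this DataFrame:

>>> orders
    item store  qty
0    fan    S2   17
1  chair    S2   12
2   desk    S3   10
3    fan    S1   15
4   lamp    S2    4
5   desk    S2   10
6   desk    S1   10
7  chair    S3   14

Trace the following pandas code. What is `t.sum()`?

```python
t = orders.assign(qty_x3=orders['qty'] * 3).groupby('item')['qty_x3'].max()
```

add column qty_x3 = orders['qty'] * 3:
    item store  qty  qty_x3
0    fan    S2   17      51
1  chair    S2   12      36
2   desk    S3   10      30
3    fan    S1   15      45
4   lamp    S2    4      12
5   desk    S2   10      30
6   desk    S1   10      30
7  chair    S3   14      42
group by item, max of qty_x3:
item
chair    42
desk     30
fan      51
lamp     12
Name: qty_x3, dtype: int64

135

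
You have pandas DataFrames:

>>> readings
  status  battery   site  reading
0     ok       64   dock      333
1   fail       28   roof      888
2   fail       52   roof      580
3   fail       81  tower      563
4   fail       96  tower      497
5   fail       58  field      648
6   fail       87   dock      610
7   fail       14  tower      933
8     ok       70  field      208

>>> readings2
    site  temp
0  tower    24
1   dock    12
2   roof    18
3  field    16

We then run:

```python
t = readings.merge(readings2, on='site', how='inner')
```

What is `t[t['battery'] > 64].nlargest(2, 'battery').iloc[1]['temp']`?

12

merge on 'site' (how='inner') → 9 rows:
  status  battery   site  reading  temp
0     ok       64   dock      333    12
1   fail       28   roof      888    18
2   fail       52   roof      580    18
3   fail       81  tower      563    24
4   fail       96  tower      497    24
5   fail       58  field      648    16
6   fail       87   dock      610    12
7   fail       14  tower      933    24
8     ok       70  field      208    16
filter rows where battery > 64:
  status  battery   site  reading  temp
3   fail       81  tower      563    24
4   fail       96  tower      497    24
6   fail       87   dock      610    12
8     ok       70  field      208    16
take 2 rows with largest battery:
  status  battery   site  reading  temp
4   fail       96  tower      497    24
6   fail       87   dock      610    12
Taking the value at position 1, column 'temp' gives 12.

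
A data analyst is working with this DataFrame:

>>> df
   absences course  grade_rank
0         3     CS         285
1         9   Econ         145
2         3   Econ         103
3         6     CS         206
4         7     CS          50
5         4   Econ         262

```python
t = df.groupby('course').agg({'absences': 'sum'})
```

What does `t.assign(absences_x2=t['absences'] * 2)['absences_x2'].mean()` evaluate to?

32.0

group by course, sum of absences:
        absences
course          
CS            16
Econ          16
add column absences_x2 = t['absences'] * 2:
        absences  absences_x2
course                       
CS            16           32
Econ          16           32
mean of column 'absences_x2' → 32.0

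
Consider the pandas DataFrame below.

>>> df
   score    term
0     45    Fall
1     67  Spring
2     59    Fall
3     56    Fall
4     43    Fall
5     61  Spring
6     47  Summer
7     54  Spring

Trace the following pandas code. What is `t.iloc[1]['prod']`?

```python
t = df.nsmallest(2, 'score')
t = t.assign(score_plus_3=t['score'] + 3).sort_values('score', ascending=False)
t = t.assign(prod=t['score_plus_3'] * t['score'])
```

take 2 rows with smallest score:
   score  term
4     43  Fall
0     45  Fall
add column score_plus_3 = t['score'] + 3:
   score  term  score_plus_3
4     43  Fall            46
0     45  Fall            48
sort by score descending:
   score  term  score_plus_3
0     45  Fall            48
4     43  Fall            46
add column prod = t['score_plus_3'] * t['score']:
   score  term  score_plus_3  prod
0     45  Fall            48  2160
4     43  Fall            46  1978
The value at position 1, column 'prod' is 1978.

1978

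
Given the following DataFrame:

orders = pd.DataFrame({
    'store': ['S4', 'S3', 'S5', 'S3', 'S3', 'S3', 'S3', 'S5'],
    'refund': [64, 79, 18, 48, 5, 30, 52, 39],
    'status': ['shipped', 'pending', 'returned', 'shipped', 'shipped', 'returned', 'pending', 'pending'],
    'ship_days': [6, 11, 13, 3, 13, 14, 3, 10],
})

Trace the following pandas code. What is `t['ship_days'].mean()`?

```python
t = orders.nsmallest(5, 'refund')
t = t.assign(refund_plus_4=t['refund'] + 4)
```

10.6

take 5 rows with smallest refund:
  store  refund    status  ship_days
4    S3       5   shipped         13
2    S5      18  returned         13
5    S3      30  returned         14
7    S5      39   pending         10
3    S3      48   shipped          3
add column refund_plus_4 = t['refund'] + 4:
  store  refund    status  ship_days  refund_plus_4
4    S3       5   shipped         13              9
2    S5      18  returned         13             22
5    S3      30  returned         14             34
7    S5      39   pending         10             43
3    S3      48   shipped          3             52
Then the mean of column 'ship_days': 10.6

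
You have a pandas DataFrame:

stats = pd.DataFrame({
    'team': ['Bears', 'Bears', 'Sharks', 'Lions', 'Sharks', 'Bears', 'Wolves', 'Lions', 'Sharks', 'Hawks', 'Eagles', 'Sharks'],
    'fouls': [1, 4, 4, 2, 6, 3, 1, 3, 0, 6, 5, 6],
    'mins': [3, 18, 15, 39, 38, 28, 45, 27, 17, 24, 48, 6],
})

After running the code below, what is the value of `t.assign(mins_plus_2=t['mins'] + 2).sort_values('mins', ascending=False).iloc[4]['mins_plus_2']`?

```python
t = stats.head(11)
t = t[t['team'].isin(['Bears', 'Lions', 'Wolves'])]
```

take first 11 rows:
      team  fouls  mins
0    Bears      1     3
1    Bears      4    18
2   Sharks      4    15
3    Lions      2    39
4   Sharks      6    38
5    Bears      3    28
6   Wolves      1    45
7    Lions      3    27
8   Sharks      0    17
9    Hawks      6    24
10  Eagles      5    48
filter rows where team in ['Bears', 'Lions', 'Wolves']:
     team  fouls  mins
0   Bears      1     3
1   Bears      4    18
3   Lions      2    39
5   Bears      3    28
6  Wolves      1    45
7   Lions      3    27
add column mins_plus_2 = t['mins'] + 2:
     team  fouls  mins  mins_plus_2
0   Bears      1     3            5
1   Bears      4    18           20
3   Lions      2    39           41
5   Bears      3    28           30
6  Wolves      1    45           47
7   Lions      3    27           29
sort by mins descending:
     team  fouls  mins  mins_plus_2
6  Wolves      1    45           47
3   Lions      2    39           41
5   Bears      3    28           30
7   Lions      3    27           29
1   Bears      4    18           20
0   Bears      1     3            5
Then the value at position 4, column 'mins_plus_2': 20

20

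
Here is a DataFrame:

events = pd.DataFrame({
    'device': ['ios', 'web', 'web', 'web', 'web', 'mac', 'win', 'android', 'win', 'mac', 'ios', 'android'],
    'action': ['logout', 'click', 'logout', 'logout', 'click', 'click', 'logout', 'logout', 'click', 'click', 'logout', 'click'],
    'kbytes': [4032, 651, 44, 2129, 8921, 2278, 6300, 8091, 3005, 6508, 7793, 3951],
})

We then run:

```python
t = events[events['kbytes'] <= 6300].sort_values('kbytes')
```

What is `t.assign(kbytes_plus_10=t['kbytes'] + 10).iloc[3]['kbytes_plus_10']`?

2288

filter rows where kbytes <= 6300:
     device  action  kbytes
0       ios  logout    4032
1       web   click     651
2       web  logout      44
3       web  logout    2129
5       mac   click    2278
6       win  logout    6300
8       win   click    3005
11  android   click    3951
sort by kbytes:
     device  action  kbytes
2       web  logout      44
1       web   click     651
3       web  logout    2129
5       mac   click    2278
8       win   click    3005
11  android   click    3951
0       ios  logout    4032
6       win  logout    6300
add column kbytes_plus_10 = t['kbytes'] + 10:
     device  action  kbytes  kbytes_plus_10
2       web  logout      44              54
1       web   click     651             661
3       web  logout    2129            2139
5       mac   click    2278            2288
8       win   click    3005            3015
11  android   click    3951            3961
0       ios  logout    4032            4042
6       win  logout    6300            6310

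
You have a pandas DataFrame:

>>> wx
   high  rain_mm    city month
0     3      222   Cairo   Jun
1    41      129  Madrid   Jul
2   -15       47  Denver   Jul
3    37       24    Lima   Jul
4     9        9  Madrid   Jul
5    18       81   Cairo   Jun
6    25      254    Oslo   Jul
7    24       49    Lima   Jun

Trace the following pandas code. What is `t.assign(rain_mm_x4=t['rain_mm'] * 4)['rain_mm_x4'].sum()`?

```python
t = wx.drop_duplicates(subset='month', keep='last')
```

drop duplicate month (keep=last):
   high  rain_mm  city month
6    25      254  Oslo   Jul
7    24       49  Lima   Jun
add column rain_mm_x4 = t['rain_mm'] * 4:
   high  rain_mm  city month  rain_mm_x4
6    25      254  Oslo   Jul        1016
7    24       49  Lima   Jun         196
Taking the sum of column 'rain_mm_x4' gives 1212.

1212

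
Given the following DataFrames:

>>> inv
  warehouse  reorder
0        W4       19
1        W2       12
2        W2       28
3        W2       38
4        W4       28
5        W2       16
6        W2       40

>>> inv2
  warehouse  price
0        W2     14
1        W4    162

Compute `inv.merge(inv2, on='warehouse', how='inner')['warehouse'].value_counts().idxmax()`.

W2

merge on 'warehouse' (how='inner') → 7 rows:
  warehouse  reorder  price
0        W4       19    162
1        W2       12     14
2        W2       28     14
3        W2       38     14
4        W4       28    162
5        W2       16     14
6        W2       40     14
value_counts of warehouse:
warehouse
W2    5
W4    2
Name: count, dtype: int64
So idxmax() = W2.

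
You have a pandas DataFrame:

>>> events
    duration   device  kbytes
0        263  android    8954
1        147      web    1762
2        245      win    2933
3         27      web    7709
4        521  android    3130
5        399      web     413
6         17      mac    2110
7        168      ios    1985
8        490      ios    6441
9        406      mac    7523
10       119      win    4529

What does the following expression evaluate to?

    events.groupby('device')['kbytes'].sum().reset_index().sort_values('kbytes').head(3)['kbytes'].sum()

group by device, sum of kbytes:
device
android    12084
ios         8426
mac         9633
web         9884
win         7462
Name: kbytes, dtype: int64
reset_index():
    device  kbytes
0  android   12084
1      ios    8426
2      mac    9633
3      web    9884
4      win    7462
sort by kbytes:
    device  kbytes
4      win    7462
1      ios    8426
2      mac    9633
3      web    9884
0  android   12084
take first 3 rows:
  device  kbytes
4    win    7462
1    ios    8426
2    mac    9633
Reading off the sum of column 'kbytes', we get 25521.

25521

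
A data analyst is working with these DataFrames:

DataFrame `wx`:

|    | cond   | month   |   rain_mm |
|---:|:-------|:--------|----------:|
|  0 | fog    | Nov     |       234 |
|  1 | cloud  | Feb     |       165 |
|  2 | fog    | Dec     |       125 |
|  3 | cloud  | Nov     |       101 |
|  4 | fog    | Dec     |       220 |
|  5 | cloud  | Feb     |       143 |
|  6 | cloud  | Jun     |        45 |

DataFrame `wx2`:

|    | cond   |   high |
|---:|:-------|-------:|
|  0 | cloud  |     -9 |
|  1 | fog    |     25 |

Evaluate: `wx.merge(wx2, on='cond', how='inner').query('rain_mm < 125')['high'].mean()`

merge on 'cond' (how='inner') → 7 rows:
    cond month  rain_mm  high
0    fog   Nov      234    25
1  cloud   Feb      165    -9
2    fog   Dec      125    25
3  cloud   Nov      101    -9
4    fog   Dec      220    25
5  cloud   Feb      143    -9
6  cloud   Jun       45    -9
filter rows where rain_mm < 125:
    cond month  rain_mm  high
3  cloud   Nov      101    -9
6  cloud   Jun       45    -9
Taking the mean of column 'high' gives -9.0.

-9.0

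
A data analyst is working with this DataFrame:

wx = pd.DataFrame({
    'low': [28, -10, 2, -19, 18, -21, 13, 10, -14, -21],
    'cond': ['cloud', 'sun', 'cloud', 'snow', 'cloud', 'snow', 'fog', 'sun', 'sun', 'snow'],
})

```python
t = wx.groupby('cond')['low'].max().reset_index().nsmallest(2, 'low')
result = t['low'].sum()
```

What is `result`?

group by cond, max of low:
cond
cloud    28
fog      13
snow    -19
sun      10
Name: low, dtype: int64
reset_index():
    cond  low
0  cloud   28
1    fog   13
2   snow  -19
3    sun   10
take 2 rows with smallest low:
   cond  low
2  snow  -19
3   sun   10
Finally, sum of column 'low' = -9.

-9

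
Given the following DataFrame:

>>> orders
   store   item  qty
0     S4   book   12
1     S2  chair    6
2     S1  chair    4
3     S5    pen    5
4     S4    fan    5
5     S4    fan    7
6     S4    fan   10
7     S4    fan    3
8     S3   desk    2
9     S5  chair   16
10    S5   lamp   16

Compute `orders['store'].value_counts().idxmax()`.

S4

value_counts of store:
store
S4    5
S5    3
S2    1
S1    1
S3    1
Name: count, dtype: int64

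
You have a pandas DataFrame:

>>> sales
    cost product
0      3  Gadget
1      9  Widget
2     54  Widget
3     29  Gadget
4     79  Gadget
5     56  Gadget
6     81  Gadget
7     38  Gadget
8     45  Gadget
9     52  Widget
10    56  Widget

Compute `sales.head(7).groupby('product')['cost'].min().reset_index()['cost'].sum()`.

12

take first 7 rows:
   cost product
0     3  Gadget
1     9  Widget
2    54  Widget
3    29  Gadget
4    79  Gadget
5    56  Gadget
6    81  Gadget
group by product, min of cost:
product
Gadget    3
Widget    9
Name: cost, dtype: int64
reset_index():
  product  cost
0  Gadget     3
1  Widget     9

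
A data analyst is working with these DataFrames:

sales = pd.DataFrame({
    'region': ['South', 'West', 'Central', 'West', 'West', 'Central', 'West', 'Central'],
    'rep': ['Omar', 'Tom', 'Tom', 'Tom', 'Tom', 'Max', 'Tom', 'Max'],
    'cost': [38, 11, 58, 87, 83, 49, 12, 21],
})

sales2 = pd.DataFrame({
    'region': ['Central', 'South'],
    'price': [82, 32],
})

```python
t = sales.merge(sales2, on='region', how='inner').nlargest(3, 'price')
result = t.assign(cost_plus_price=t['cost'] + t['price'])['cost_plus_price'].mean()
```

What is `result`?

124.666666667

merge on 'region' (how='inner') → 4 rows:
    region   rep  cost  price
0    South  Omar    38     32
1  Central   Tom    58     82
2  Central   Max    49     82
3  Central   Max    21     82
take 3 rows with largest price:
    region  rep  cost  price
1  Central  Tom    58     82
2  Central  Max    49     82
3  Central  Max    21     82
add column cost_plus_price = t['cost'] + t['price']:
    region  rep  cost  price  cost_plus_price
1  Central  Tom    58     82              140
2  Central  Max    49     82              131
3  Central  Max    21     82              103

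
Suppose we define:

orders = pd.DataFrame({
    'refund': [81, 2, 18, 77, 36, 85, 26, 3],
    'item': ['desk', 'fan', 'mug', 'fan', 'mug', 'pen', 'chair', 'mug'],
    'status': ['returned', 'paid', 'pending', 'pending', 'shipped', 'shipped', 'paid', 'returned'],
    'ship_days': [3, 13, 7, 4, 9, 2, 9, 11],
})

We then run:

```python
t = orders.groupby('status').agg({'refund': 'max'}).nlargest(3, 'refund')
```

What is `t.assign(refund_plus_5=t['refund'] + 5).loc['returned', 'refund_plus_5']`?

86

group by status, max of refund:
          refund
status          
paid          26
pending       77
returned      81
shipped       85
take 3 rows with largest refund:
          refund
status          
shipped       85
returned      81
pending       77
add column refund_plus_5 = t['refund'] + 5:
          refund  refund_plus_5
status                         
shipped       85             90
returned      81             86
pending       77             82
Hence 86.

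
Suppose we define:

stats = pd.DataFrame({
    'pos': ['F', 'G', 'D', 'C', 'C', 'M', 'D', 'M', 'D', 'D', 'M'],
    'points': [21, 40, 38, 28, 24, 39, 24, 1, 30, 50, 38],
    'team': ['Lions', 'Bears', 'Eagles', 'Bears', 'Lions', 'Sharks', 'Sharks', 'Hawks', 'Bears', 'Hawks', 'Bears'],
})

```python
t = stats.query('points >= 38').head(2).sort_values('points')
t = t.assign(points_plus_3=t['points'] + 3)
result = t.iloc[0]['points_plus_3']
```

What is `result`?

41

filter rows where points >= 38:
   pos  points    team
1    G      40   Bears
2    D      38  Eagles
5    M      39  Sharks
9    D      50   Hawks
10   M      38   Bears
take first 2 rows:
  pos  points    team
1   G      40   Bears
2   D      38  Eagles
sort by points:
  pos  points    team
2   D      38  Eagles
1   G      40   Bears
add column points_plus_3 = t['points'] + 3:
  pos  points    team  points_plus_3
2   D      38  Eagles             41
1   G      40   Bears             43
The value at position 0, column 'points_plus_3' is 41.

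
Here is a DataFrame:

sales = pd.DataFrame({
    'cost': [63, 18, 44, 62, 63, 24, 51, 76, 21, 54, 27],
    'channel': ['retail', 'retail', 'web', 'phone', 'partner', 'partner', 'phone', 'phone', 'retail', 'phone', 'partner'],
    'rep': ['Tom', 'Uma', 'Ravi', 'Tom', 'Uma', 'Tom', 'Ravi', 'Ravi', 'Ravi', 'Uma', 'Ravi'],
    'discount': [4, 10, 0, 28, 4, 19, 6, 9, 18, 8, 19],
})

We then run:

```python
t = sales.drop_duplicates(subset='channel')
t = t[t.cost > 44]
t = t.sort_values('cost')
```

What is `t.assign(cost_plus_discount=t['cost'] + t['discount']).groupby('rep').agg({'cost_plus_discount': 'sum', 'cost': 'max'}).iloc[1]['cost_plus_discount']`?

67

drop duplicate channel (keep=first):
   cost  channel   rep  discount
0    63   retail   Tom         4
2    44      web  Ravi         0
3    62    phone   Tom        28
4    63  partner   Uma         4
filter rows where cost > 44:
   cost  channel  rep  discount
0    63   retail  Tom         4
3    62    phone  Tom        28
4    63  partner  Uma         4
sort by cost:
   cost  channel  rep  discount
3    62    phone  Tom        28
0    63   retail  Tom         4
4    63  partner  Uma         4
add column cost_plus_discount = t['cost'] + t['discount']:
   cost  channel  rep  discount  cost_plus_discount
3    62    phone  Tom        28                  90
0    63   retail  Tom         4                  67
4    63  partner  Uma         4                  67
group by rep: sum(cost_plus_discount), max(cost):
     cost_plus_discount  cost
rep                          
Tom                 157    63
Uma                  67    63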